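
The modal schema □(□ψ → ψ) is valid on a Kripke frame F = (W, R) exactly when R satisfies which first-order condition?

This is the T□ axiom.
Its frame correspondent is shift-reflexivity — ∀x ∀y (Rxy → Ryy).

Shift-reflexivity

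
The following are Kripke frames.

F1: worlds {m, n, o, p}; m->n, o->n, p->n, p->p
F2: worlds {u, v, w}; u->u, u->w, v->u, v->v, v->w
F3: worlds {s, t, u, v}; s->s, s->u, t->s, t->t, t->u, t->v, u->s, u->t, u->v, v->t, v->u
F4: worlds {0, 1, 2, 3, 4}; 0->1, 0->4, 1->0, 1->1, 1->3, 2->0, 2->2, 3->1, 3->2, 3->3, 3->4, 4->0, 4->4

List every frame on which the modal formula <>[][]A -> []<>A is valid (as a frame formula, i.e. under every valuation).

This is the axiom for a generalized confluence (Geach) condition; its first-order frame correspondent is forall x forall y forall z ((xRy & xRz) -> exists w (y R^2 w & zRw)).
F1: fails — mRn, mRn but no w with nR²w and nRw.
F2: fails — uRu, uRw but no t with uR²t and wRt.
F3: holds.
F4: holds.

F3, F4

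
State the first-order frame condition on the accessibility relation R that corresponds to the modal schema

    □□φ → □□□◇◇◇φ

∀x ∀z (xR³z → ∃w (xR²w ∧ zR³w))

This is a Sahlqvist (Geach-type) schema ◇^0□^2φ → □^3◇^3φ.
First-order correspondent: ∀x ∀z (xR³z → ∃w (xR²w ∧ zR³w)).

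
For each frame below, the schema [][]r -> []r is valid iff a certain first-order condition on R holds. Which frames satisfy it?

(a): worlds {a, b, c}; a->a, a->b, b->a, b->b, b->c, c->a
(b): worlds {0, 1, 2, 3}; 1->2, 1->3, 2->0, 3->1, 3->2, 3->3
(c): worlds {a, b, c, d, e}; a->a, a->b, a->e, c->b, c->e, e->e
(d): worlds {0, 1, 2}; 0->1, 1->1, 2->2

This is the axiom for density; its first-order frame correspondent is forall x forall y (Rxy -> exists z (Rxz & Rzy)).
(a): satisfies the condition.
(b): fails — R20 but no z with R2z and Rz0.
(c): fails — Rcb but no z with Rcz and Rzb.
(d): satisfies the condition.

(a), (d)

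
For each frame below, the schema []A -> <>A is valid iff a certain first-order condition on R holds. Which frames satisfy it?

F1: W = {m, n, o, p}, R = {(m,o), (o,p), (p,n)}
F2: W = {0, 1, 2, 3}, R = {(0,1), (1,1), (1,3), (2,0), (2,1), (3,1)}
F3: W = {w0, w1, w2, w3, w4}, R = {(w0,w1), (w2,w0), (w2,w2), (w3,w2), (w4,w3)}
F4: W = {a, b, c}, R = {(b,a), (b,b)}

This is the axiom for seriality; its first-order frame correspondent is forall x exists y Rxy.
F1: fails — world n has no successor.
F2: ✓.
F3: fails — world w1 has no successor.
F4: fails — world a has no successor.

F2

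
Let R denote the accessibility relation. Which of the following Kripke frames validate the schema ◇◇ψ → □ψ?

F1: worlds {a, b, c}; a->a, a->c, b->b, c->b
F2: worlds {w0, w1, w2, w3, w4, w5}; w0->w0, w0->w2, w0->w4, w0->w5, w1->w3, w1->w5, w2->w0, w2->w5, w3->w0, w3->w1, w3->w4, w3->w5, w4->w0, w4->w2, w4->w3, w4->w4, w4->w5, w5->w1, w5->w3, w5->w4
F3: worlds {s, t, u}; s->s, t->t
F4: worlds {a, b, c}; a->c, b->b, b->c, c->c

F3

The schema corresponds to a generalized confluence (Geach) condition: ∀x ∀y ∀z ((xR²y ∧ xRz) → ∃w (y = w ∧ z = w)).
F1: fails — aR²a, aRc but a ≠ c.
F2: fails — w0R²w0, w0Rw2 but w0 ≠ w2.
F3: holds.
F4: fails — bR²b, bRc but b ≠ c.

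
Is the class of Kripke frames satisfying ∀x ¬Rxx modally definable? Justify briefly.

Not modally definable

Any modally definable frame class is closed under surjective bounded morphisms.
The 2-cycle (worlds w0,w1 with w0→w1→w0) is irreflexive, and the map sending every world to a single reflexive point • is a surjective bounded morphism (forth: every edge maps to (•,•); back: every world has a successor). So any modal formula valid on the 2-cycle is also valid on the reflexive point, which is not irreflexive.
Hence irreflexivity is not modally definable.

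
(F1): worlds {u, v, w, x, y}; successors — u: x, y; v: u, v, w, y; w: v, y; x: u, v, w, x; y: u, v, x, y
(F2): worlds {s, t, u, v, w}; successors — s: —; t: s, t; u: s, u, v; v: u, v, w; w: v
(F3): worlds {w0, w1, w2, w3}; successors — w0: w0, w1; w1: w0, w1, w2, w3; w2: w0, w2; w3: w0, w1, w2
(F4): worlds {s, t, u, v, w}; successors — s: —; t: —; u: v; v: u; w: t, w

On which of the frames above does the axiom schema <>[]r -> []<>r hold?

Frame correspondent (Sahlqvist): forall x forall y forall z (Rxy & Rxz -> exists w (Ryw & Rzw)) — i.e. convergence.
(F1): satisfies the condition.
(F2): fails — Rts and Rts but s and s have no common successor.
(F3): satisfies the condition.
(F4): fails — Rwt and Rwt but t and t have no common successor.

(F1), (F3)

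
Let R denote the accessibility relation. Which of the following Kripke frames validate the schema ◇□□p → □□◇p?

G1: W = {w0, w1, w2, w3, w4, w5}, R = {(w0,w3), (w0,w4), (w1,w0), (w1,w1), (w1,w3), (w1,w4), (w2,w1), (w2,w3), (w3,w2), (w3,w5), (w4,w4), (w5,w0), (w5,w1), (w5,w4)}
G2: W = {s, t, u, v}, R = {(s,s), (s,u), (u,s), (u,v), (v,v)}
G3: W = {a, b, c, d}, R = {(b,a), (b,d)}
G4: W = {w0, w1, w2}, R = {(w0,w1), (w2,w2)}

This is the axiom for a generalized confluence (Geach) condition; its first-order frame correspondent is ∀x ∀y ∀z ((xRy ∧ xR²z) → ∃w (yR²w ∧ zRw)).
G1: fails — w0Rw4, w0R²w2 but no w with w4R²w and w2Rw.
G2: fails — uRv, uR²s but no w with vR²w and sRw.
G3: ✓.
G4: ✓.
Valid on: G3, G4.

G3, G4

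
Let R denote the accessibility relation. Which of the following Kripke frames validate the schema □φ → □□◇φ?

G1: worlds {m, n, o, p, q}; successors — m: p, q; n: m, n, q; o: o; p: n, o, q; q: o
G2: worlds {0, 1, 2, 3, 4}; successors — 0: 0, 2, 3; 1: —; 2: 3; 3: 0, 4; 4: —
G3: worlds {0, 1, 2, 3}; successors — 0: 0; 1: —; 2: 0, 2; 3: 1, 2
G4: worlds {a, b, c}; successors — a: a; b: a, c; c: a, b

Frame correspondent (Sahlqvist): ∀x ∀z (xR²z → ∃w (xRw ∧ zRw)) — i.e. a generalized confluence (Geach) condition.
G1: fails — mR²o but no w with mRw and oRw.
G2: fails — 0R²4 but no w with 0Rw and 4Rw.
G3: fails — 3R²0 but no w with 3Rw and 0Rw.
G4: satisfies the condition.
Valid on: G4.

G4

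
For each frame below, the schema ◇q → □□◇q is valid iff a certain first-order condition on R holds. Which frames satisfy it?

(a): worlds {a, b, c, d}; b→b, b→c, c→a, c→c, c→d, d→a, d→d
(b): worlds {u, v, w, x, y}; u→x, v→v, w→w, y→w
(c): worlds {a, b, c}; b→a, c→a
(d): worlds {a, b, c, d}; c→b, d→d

(b), (c), (d)

The schema corresponds to a generalized confluence (Geach) condition: ∀x ∀y ∀z ((xRy ∧ xR²z) → ∃w (y = w ∧ zRw)).
(a): fails — bRb, bR²a but no w with b=w and aRw.
(b): ✓.
(c): ✓.
(d): ✓.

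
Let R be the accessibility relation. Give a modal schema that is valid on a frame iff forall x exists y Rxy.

The condition is seriality. The D schema □ψ → ◇ψ defines it.

□ψ → ◇ψ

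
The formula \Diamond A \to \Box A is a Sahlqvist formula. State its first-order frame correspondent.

partial functionality: \forall x \forall y \forall z (Rxy \wedge Rxz \to y = z)

Suppose ◇A→□A is valid. Take Rxy, Rxz and set V(A)={y}. Then ◇A at x, so □A at x, so A at z, i.e. z=y.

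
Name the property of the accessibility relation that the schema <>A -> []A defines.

Suppose ◇A→□A is valid. Take Rxy, Rxz and set V(A)={y}. Then ◇A at x, so □A at x, so A at z, i.e. z=y.

Partial functionality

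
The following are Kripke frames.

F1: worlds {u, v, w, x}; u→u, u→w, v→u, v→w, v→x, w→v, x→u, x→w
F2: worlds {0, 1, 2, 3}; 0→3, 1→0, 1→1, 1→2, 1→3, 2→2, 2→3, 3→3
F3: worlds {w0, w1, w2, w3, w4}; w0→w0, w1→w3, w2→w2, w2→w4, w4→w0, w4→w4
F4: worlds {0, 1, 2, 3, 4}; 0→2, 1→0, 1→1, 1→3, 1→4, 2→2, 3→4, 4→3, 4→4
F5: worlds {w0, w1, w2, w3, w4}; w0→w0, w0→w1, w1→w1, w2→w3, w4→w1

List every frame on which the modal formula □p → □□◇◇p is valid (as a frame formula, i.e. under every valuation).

The schema corresponds to a generalized confluence (Geach) condition: ∀x ∀z (xR²z → ∃w (xRw ∧ zR²w)).
F1: fails — wR²w but no t with wRt and wR²t.
F2: ✓.
F3: fails — w2R²w0 but no w with w2Rw and w0R²w.
F4: fails — 1R²0 but no w with 1Rw and 0R²w.
F5: ✓.
Valid on: F2, F5.

F2, F5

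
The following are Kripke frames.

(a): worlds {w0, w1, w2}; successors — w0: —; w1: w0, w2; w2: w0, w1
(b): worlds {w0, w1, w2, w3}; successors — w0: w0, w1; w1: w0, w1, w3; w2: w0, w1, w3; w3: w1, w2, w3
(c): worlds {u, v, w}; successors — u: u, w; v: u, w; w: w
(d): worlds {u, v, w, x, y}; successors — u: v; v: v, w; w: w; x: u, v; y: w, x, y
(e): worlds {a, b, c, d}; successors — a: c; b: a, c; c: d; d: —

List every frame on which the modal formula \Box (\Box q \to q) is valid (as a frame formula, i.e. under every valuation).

This is the axiom for shift-reflexivity; its first-order frame correspondent is \forall x \forall y (Rxy \to Ryy).
(a): fails — Rw1w2 but not Rw2w2.
(b): fails — Rw3w2 but not Rw2w2.
(c): satisfies the condition.
(d): fails — Ryx but not Rxx.
(e): fails — Rac but not Rcc.
Valid on: (c).

(c)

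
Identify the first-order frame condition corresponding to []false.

emptiness of R

□⊥ is valid iff no world has any successor (otherwise □⊥ fails at any world with one).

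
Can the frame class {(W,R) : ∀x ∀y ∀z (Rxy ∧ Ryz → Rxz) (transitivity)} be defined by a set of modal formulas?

Yes, by □p → □□p

Yes: it is transitivity, defined by the 4 schema □p → □□p.
Suppose □p→□□p is valid. Take Rxy, Ryz and set V(p)={w : Rxw}. Then □p at x, so □□p at x, so □p at y, so p at z, i.e. Rxz.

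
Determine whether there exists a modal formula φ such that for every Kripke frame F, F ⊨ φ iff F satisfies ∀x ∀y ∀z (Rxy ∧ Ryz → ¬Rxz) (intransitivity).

No

If a class were modally definable it would be closed under surjective bounded morphisms (Goldblatt–Thomason).
The 7-cycle (worlds a,b,c,d,e,f,g with a→b→c→d→e→f→g→a) is intransitive. Mapping every world to a single reflexive point • is a surjective bounded morphism; the reflexive point is not intransitive (R••∧R•• but R••).
So the class is not modally definable.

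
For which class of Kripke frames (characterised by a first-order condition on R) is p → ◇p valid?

reflexivity

This is a form of the T axiom.
Its frame correspondent is reflexivity — ∀x Rxx.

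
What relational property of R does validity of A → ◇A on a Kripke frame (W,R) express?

reflexivity

Replacing A by ¬A and contraposing gives the equivalent schema □A → A.
Suppose □A→A is valid. At any x set V(A)={w : Rxw}. Then □A holds at x, so A holds at x, i.e. Rxx.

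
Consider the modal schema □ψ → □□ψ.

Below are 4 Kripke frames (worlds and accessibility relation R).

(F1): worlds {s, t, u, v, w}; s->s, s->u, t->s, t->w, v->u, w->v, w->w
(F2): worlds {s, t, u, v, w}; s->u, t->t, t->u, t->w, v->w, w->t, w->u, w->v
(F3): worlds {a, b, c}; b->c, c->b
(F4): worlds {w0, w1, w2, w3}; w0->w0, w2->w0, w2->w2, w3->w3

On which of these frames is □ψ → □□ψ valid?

Frame correspondent (Sahlqvist): ∀x ∀y ∀z (Rxy ∧ Ryz → Rxz) — i.e. transitivity.
(F1): fails — Rts and Rsu but not Rtu.
(F2): fails — Rwt and Rtw but not Rww.
(F3): fails — Rbc and Rcb but not Rbb.
(F4): ✓.

(F4)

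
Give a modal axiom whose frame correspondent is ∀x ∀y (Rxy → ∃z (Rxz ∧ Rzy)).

□□ψ → □ψ

A defining formula is □□ψ → □ψ (the C4 axiom).
Suppose □□ψ→□ψ is valid. Take Rxy and set V(ψ)={w : xR²w}. Then □□ψ at x, so □ψ at x, so ψ at y, i.e. ∃z(Rxz∧Rzy).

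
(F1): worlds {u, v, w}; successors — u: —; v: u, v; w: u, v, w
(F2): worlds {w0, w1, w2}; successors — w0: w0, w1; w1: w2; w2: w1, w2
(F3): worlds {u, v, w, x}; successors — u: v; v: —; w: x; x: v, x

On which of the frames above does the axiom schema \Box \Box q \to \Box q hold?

(F1), (F2)

The schema corresponds to density: \forall x \forall y (Rxy \to \exists z (Rxz \wedge Rzy)).
(F1): condition met.
(F2): condition met.
(F3): fails — Ruv but no z with Ruz and Rzv.
Valid on: (F1), (F2).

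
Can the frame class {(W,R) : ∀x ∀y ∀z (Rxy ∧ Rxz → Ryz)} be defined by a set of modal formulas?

Definable; ◇p → □◇p defines it

Yes: it is the Euclidean property, defined by the 5 schema ◇p → □◇p.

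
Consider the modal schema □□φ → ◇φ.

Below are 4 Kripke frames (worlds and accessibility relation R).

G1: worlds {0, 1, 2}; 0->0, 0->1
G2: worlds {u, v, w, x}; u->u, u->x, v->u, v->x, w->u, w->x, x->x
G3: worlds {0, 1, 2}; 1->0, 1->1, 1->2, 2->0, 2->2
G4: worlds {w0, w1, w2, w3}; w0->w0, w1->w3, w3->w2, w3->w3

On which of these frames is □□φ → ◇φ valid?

G2

The schema corresponds to a generalized confluence (Geach) condition: ∀x ∃w (xR²w ∧ xRw).
G1: fails — at 1 but no w with 1R²w and 1Rw.
G2: holds.
G3: fails — at 0 but no w with 0R²w and 0Rw.
G4: fails — at w2 but no w with w2R²w and w2Rw.
Valid on: G2.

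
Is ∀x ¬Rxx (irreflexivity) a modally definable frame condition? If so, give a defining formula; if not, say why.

Modal frame validity is preserved under surjective bounded morphisms.
The 4-cycle (worlds w0,w1,w2,w3 with w0→w1→w2→w3→w0) is irreflexive, and the map sending every world to a single reflexive point • is a surjective bounded morphism (forth: every edge maps to (•,•); back: every world has a successor). So any modal formula valid on the 4-cycle is also valid on the reflexive point, which is not irreflexive.
Hence irreflexivity is not modally definable.

No — not modally definable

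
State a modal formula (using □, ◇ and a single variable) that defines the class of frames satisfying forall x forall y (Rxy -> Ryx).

A defining formula is q → □◇q (the B axiom).
Suppose q→□◇q is valid. Take Rxy and set V(q)={x}. Then q at x, so □◇q at x, so ◇q at y, so some z with Ryz has q; z=x, i.e. Ryx.

q → □◇q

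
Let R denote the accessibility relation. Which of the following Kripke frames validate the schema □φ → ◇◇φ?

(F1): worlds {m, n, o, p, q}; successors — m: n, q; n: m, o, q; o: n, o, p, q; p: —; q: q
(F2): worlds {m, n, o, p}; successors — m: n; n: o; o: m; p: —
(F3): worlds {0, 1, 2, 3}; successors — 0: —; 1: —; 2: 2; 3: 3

none

The schema corresponds to a generalized confluence (Geach) condition: ∀x ∃w (xRw ∧ xR²w).
(F1): fails — at p but no w with pRw and pR²w.
(F2): fails — at m but no w with mRw and mR²w.
(F3): fails — at 0 but no w with 0Rw and 0R²w.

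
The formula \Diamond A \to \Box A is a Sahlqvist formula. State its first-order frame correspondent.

Suppose ◇A→□A is valid. Take Rxy, Rxz and set V(A)={y}. Then ◇A at x, so □A at x, so A at z, i.e. z=y.

partial functionality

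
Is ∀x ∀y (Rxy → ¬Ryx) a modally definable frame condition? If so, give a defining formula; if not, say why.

Not modally definable

Modal frame validity is preserved under surjective bounded morphisms.
The 4-cycle (worlds s,t,u,v with s→t→u→v→s) is asymmetric. Mapping every world to a single reflexive point • is a surjective bounded morphism, and the reflexive point is not asymmetric (R•• but asymmetry requires ¬R••).
So no modal formula (or set of formulas) defines exactly the asymmetric frames.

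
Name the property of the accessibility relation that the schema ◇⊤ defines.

This is a form of the D axiom.
It corresponds to seriality: ∀x ∃y Rxy.

seriality: ∀x ∃y Rxy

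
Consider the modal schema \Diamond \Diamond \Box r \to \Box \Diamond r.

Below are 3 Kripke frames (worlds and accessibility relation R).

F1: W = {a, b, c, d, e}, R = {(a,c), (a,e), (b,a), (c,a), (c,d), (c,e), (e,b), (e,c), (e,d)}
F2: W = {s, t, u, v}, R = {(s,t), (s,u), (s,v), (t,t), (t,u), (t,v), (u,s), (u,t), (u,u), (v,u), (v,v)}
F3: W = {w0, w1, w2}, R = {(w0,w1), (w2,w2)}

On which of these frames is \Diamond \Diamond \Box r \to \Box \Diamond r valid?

This is the axiom for a generalized confluence (Geach) condition; its first-order frame correspondent is \forall x \forall y \forall z ((x R^2 y \wedge xRz) \to \exists w (yRw \wedge zRw)).
F1: fails — aR²b, aRe but no w with bRw and eRw.
F2: satisfies the condition.
F3: satisfies the condition.
Valid on: F2, F3.

F2, F3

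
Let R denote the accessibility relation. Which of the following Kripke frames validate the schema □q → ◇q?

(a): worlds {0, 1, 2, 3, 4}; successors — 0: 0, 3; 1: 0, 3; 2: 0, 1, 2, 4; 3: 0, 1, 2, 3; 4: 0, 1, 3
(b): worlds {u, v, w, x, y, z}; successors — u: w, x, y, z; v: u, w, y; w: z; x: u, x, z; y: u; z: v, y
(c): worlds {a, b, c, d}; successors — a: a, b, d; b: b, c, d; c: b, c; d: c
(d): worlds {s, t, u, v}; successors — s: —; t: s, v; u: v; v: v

(a), (b), (c)

Frame correspondent (Sahlqvist): ∀x ∃y Rxy — i.e. seriality.
(a): satisfies the condition.
(b): satisfies the condition.
(c): satisfies the condition.
(d): fails — world s has no successor.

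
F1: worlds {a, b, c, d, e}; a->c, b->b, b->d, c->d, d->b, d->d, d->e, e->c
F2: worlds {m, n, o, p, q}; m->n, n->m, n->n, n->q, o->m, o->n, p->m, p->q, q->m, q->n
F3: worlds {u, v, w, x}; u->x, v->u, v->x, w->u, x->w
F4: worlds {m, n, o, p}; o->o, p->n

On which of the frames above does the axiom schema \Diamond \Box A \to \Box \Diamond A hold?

F2

Frame correspondent (Sahlqvist): \forall x \forall y \forall z (Rxy \wedge Rxz \to \exists w (Ryw \wedge Rzw)) — i.e. convergence.
F1: fails — Rde and Rdd but e and d have no common successor.
F2: ✓.
F3: fails — Rvu and Rvx but u and x have no common successor.
F4: fails — Rpn and Rpn but n and n have no common successor.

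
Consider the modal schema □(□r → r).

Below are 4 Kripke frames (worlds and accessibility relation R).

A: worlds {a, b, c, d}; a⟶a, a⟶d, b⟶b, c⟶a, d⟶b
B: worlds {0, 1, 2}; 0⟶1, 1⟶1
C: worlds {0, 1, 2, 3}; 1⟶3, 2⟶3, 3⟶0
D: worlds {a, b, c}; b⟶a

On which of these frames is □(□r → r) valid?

This is the axiom for shift-reflexivity; its first-order frame correspondent is ∀x ∀y (Rxy → Ryy).
A: fails — Rad but not Rdd.
B: satisfies the condition.
C: fails — R23 but not R33.
D: fails — Rba but not Raa.

B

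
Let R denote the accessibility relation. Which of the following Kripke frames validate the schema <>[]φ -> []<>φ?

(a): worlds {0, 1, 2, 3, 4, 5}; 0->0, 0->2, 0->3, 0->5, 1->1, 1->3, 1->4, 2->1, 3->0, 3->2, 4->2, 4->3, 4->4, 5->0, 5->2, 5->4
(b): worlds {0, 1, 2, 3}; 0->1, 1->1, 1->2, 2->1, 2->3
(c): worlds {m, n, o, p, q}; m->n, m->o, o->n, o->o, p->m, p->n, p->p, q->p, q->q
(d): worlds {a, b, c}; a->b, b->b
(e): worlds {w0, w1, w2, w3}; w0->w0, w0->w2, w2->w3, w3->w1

(d)

The schema corresponds to convergence: forall x forall y forall z (Rxy & Rxz -> exists w (Ryw & Rzw)).
(a): fails — R00 and R02 but 0 and 2 have no common successor.
(b): fails — R23 and R23 but 3 and 3 have no common successor.
(c): fails — Rmo and Rmn but o and n have no common successor.
(d): ✓.
(e): fails — Rw0w2 and Rw0w0 but w2 and w0 have no common successor.
Valid on: (d).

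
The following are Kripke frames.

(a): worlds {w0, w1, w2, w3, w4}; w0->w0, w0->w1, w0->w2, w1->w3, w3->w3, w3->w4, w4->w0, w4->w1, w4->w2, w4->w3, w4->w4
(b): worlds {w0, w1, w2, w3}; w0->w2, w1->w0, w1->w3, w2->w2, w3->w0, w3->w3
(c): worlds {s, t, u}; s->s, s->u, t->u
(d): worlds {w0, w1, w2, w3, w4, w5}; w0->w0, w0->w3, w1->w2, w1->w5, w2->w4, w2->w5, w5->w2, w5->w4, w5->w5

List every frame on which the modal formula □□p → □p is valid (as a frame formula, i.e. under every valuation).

(a), (b), (d)

The schema corresponds to density: ∀x ∀y (Rxy → ∃z (Rxz ∧ Rzy)).
(a): ✓.
(b): ✓.
(c): fails — Rtu but no z with Rtz and Rzu.
(d): ✓.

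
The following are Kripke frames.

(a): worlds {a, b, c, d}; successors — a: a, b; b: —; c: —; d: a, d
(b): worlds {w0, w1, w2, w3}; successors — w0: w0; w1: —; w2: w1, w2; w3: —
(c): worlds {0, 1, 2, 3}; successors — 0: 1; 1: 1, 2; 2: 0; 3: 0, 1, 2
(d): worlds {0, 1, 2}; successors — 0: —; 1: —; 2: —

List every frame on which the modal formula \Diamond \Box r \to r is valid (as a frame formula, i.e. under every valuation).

This is the axiom for symmetry; its first-order frame correspondent is \forall x \forall y (Rxy \to Ryx).
(a): fails — Rab but not Rba.
(b): fails — Rw2w1 but not Rw1w2.
(c): fails — R32 but not R23.
(d): satisfies the condition.
Valid on: (d).

(d)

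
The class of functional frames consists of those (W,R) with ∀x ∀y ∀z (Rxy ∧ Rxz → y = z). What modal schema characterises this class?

A defining formula is ◇ψ → □ψ (the CD axiom).

◇ψ → □ψ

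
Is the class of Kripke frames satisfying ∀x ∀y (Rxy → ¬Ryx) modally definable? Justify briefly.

If a class were modally definable it would be closed under surjective bounded morphisms (Goldblatt–Thomason).
The 5-cycle (worlds s,t,u,v,w with s→t→u→v→w→s) is asymmetric. Mapping every world to a single reflexive point • is a surjective bounded morphism, and the reflexive point is not asymmetric (R•• but asymmetry requires ¬R••).
So no modal formula (or set of formulas) defines exactly the asymmetric frames.

No — not modally definable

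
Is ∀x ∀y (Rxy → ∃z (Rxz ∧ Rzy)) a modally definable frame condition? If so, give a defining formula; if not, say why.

Yes, by □□q → □q

The condition is density. A defining modal formula is □□q → □q.
Suppose □□q→□q is valid. Take Rxy and set V(q)={w : xR²w}. Then □□q at x, so □q at x, so q at y, i.e. ∃z(Rxz∧Rzy).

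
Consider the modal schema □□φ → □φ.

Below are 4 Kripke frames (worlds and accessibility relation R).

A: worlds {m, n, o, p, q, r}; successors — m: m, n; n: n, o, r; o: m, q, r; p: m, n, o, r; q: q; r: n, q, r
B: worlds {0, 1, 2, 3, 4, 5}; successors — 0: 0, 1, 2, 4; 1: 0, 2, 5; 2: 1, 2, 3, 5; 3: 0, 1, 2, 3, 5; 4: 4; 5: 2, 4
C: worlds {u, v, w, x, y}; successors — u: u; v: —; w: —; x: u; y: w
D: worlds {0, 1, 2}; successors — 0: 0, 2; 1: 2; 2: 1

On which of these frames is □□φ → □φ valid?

The schema corresponds to density: ∀x ∀y (Rxy → ∃z (Rxz ∧ Rzy)).
A: condition met.
B: condition met.
C: fails — Ryw but no z with Ryz and Rzw.
D: fails — R12 but no z with R1z and Rz2.

A, B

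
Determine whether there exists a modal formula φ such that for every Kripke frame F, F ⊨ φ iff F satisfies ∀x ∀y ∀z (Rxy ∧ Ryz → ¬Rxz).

Not modally definable

Modal frame validity is preserved under surjective bounded morphisms.
The 7-cycle (worlds s,t,u,v,w,x,y with s→t→u→v→w→x→y→s) is intransitive. Mapping every world to a single reflexive point • is a surjective bounded morphism; the reflexive point is not intransitive (R••∧R•• but R••).
So the class is not modally definable.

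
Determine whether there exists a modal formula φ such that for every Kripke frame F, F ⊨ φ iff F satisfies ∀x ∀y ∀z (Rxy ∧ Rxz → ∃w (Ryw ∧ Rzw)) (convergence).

Yes, by ◇□p → □◇p

Yes: it is convergence, defined by the .2 schema ◇□p → □◇p.
Suppose ◇□p→□◇p is valid. Take Rxy, Rxz and set V(p)={w : Ryw}. Then □p at y so ◇□p at x, so □◇p at x, so ◇p at z, giving w with Rzw and Ryw.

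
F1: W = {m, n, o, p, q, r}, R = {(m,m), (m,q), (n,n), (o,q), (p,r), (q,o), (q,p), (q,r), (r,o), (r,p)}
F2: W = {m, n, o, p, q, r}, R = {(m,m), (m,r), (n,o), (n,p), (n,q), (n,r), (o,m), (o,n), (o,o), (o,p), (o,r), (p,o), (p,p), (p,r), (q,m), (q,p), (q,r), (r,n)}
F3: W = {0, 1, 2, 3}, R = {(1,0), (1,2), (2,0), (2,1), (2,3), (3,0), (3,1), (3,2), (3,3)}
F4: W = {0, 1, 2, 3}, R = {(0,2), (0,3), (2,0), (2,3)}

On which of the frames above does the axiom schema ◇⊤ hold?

F1, F2

The schema corresponds to seriality: ∀x ∃y Rxy.
F1: condition met.
F2: condition met.
F3: fails — world 0 has no successor.
F4: fails — world 1 has no successor.
Valid on: F1, F2.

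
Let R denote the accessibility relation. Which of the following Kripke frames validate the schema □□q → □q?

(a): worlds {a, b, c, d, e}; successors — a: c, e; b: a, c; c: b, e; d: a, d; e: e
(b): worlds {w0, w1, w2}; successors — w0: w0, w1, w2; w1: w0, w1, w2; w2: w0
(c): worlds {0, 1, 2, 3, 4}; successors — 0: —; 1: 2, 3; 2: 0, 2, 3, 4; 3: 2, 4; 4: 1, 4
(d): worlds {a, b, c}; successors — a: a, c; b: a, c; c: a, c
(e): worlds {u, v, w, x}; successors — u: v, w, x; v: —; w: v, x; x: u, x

(b), (c), (d)

This is the axiom for density; its first-order frame correspondent is ∀x ∀y (Rxy → ∃z (Rxz ∧ Rzy)).
(a): fails — Rba but no z with Rbz and Rza.
(b): ✓.
(c): ✓.
(d): ✓.
(e): fails — Ruw but no z with Ruz and Rzw.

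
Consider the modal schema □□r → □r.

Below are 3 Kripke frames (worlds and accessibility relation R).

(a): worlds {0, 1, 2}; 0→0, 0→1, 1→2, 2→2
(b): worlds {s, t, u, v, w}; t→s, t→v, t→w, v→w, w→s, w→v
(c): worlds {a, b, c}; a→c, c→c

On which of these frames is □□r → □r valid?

(a), (c)

The schema corresponds to density: ∀x ∀y (Rxy → ∃z (Rxz ∧ Rzy)).
(a): condition met.
(b): fails — Rvw but no z with Rvz and Rzw.
(c): condition met.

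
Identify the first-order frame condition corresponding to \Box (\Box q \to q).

This schema is the T□ axiom.
It corresponds to shift-reflexivity: \forall x \forall y (Rxy \to Ryy).

shift-reflexivity: \forall x \forall y (Rxy \to Ryy)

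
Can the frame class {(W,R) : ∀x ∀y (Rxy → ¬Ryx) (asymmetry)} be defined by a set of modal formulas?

If a class were modally definable it would be closed under surjective bounded morphisms (Goldblatt–Thomason).
The 4-cycle (worlds a,b,c,d with a→b→c→d→a) is asymmetric. Mapping every world to a single reflexive point • is a surjective bounded morphism, and the reflexive point is not asymmetric (R•• but asymmetry requires ¬R••).
So no modal formula (or set of formulas) defines exactly the asymmetric frames.

No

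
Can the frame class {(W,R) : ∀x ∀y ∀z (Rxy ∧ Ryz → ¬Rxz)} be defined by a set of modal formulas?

Any modally definable frame class is closed under surjective bounded morphisms.
The 3-cycle (worlds s,t,u with s→t→u→s) is intransitive. Mapping every world to a single reflexive point • is a surjective bounded morphism; the reflexive point is not intransitive (R••∧R•• but R••).
So no modal formula (or set of formulas) defines exactly the intransitive frames.

No — not modally definable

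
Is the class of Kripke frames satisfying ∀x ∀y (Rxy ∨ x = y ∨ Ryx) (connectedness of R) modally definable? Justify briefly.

Not definable by any modal formula

Modal frame validity is preserved under disjoint unions.
Take 2 disjoint single-world reflexive frames: each is trivially connected, but their disjoint union has 2 worlds with no edge between distinct components, so it is not connected.
So the class is not modally definable.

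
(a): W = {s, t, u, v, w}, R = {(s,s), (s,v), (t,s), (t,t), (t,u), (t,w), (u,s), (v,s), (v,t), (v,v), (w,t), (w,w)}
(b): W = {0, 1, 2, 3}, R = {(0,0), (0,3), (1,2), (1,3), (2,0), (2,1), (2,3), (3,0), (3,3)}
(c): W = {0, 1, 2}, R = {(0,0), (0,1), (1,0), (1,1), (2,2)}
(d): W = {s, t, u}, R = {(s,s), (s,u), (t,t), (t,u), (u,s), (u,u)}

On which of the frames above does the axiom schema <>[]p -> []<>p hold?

Frame correspondent (Sahlqvist): forall x forall y forall z (Rxy & Rxz -> exists w (Ryw & Rzw)) — i.e. convergence.
(a): fails — Rts and Rtw but s and w have no common successor.
(b): condition met.
(c): condition met.
(d): condition met.

(b), (c), (d)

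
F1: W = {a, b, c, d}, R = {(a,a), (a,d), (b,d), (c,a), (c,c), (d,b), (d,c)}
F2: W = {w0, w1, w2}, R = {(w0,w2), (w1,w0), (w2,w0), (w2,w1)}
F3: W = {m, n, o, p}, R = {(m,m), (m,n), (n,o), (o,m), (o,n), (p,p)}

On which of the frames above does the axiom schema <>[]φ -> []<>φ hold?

This is the axiom for convergence; its first-order frame correspondent is forall x forall y forall z (Rxy & Rxz -> exists w (Ryw & Rzw)).
F1: fails — Raa and Rad but a and d have no common successor.
F2: fails — Rw2w0 and Rw2w1 but w0 and w1 have no common successor.
F3: fails — Rmm and Rmn but m and n have no common successor.
Valid on no frame.

none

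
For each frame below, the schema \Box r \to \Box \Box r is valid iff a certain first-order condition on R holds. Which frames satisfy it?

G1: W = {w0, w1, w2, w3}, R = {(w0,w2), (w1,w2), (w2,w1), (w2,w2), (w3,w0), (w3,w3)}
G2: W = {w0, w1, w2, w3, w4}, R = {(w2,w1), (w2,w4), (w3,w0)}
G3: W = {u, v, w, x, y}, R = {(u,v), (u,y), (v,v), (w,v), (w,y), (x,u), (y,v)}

G2

This is the axiom for transitivity; its first-order frame correspondent is \forall x \forall y \forall z (Rxy \wedge Ryz \to Rxz).
G1: fails — Rw1w2 and Rw2w1 but not Rw1w1.
G2: ✓.
G3: fails — Rxu and Ruv but not Rxv.
Valid on: G2.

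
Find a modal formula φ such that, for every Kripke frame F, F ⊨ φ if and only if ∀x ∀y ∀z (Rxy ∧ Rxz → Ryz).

A defining formula is ◇ψ → □◇ψ (the 5 axiom).

◇ψ → □◇ψ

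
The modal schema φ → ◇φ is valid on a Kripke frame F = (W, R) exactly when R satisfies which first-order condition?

reflexivity

Equivalently (dual form): □φ → φ.
Suppose □φ→φ is valid. At any x set V(φ)={w : Rxw}. Then □φ holds at x, so φ holds at x, i.e. Rxx.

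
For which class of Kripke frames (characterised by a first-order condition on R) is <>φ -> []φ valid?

Partial functionality

Suppose ◇φ→□φ is valid. Take Rxy, Rxz and set V(φ)={y}. Then ◇φ at x, so □φ at x, so φ at z, i.e. z=y.
Conversely, any frame satisfying forall x forall y forall z (Rxy & Rxz -> y = z) validates the schema.
Frame condition: forall x forall y forall z (Rxy & Rxz -> y = z).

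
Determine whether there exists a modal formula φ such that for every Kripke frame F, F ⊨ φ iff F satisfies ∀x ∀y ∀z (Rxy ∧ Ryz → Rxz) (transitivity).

Yes: it is transitivity, defined by the 4 schema □r → □□r.
Suppose □r→□□r is valid. Take Rxy, Ryz and set V(r)={w : Rxw}. Then □r at x, so □□r at x, so □r at y, so r at z, i.e. Rxz.

Yes — defined by □r → □□r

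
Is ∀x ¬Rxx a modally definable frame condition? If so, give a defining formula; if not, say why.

No

If a class were modally definable it would be closed under surjective bounded morphisms (Goldblatt–Thomason).
The 2-cycle (worlds w0,w1 with w0→w1→w0) is irreflexive, and the map sending every world to a single reflexive point • is a surjective bounded morphism (forth: every edge maps to (•,•); back: every world has a successor). So any modal formula valid on the 2-cycle is also valid on the reflexive point, which is not irreflexive.
So no modal formula (or set of formulas) defines exactly the irreflexive frames.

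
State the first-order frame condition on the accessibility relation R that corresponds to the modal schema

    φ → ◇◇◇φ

∀x ∃w (x = w ∧ xR³w)

This is a Sahlqvist (Geach-type) schema ◇^0□^0φ → □^0◇^3φ.
Minimal-valuation argument: fix x; take any y with xR^0y and any z with xR^0z. Set V(φ) to the set of worlds R-reachable from y in exactly 0 steps. Then □^0φ holds at y, so the antecedent holds at x; validity forces ◇^3φ at z, giving a w with zR^3w and yR^0w.
First-order correspondent: ∀x ∃w (x = w ∧ xR³w).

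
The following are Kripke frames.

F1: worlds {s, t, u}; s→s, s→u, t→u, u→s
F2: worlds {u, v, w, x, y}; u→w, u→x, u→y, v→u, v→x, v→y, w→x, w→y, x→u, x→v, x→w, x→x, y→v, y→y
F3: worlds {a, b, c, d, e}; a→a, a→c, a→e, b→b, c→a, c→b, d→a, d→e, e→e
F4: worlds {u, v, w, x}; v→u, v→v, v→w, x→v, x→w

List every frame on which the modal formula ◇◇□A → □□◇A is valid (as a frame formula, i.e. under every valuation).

F1, F2

The schema corresponds to a generalized confluence (Geach) condition: ∀x ∀y ∀z ((xR²y ∧ xR²z) → ∃w (yRw ∧ zRw)).
F1: holds.
F2: holds.
F3: fails — aR²a, aR²b but no w with aRw and bRw.
F4: fails — vR²u, vR²u but no t with uRt and uRt.
Valid on: F1, F2.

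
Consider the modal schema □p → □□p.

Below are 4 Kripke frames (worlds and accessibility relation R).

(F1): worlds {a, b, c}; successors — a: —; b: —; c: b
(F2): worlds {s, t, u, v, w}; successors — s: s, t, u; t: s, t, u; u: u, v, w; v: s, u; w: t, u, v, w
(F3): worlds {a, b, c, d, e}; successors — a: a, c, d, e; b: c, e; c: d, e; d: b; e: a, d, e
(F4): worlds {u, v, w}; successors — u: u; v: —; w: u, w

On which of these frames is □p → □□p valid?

The schema corresponds to transitivity: ∀x ∀y ∀z (Rxy ∧ Ryz → Rxz).
(F1): ✓.
(F2): fails — Ruv and Rvs but not Rus.
(F3): fails — Rbc and Rcd but not Rbd.
(F4): ✓.

(F1), (F4)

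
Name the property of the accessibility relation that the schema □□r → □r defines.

Suppose □□r→□r is valid. Take Rxy and set V(r)={w : xR²w}. Then □□r at x, so □r at x, so r at y, i.e. ∃z(Rxz∧Rzy).
Conversely, on a frame with density the schema holds at every world under every valuation.
Frame condition: ∀x ∀y (Rxy → ∃z (Rxz ∧ Rzy)).

Density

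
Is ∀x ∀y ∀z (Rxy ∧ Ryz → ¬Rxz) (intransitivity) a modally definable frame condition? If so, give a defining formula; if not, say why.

No

If a class were modally definable it would be closed under surjective bounded morphisms (Goldblatt–Thomason).
The 7-cycle (worlds 0,1,2,3,4,5,6 with 0→1→2→3→4→5→6→0) is intransitive. Mapping every world to a single reflexive point • is a surjective bounded morphism; the reflexive point is not intransitive (R••∧R•• but R••).
Hence intransitivity is not modally definable.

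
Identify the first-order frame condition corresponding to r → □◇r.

symmetry

This is the B axiom.
Its frame correspondent is symmetry — ∀x ∀y (Rxy → Ryx).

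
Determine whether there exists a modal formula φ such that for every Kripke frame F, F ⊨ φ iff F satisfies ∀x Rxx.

Yes: it is reflexivity, defined by the T schema □q → q.
Suppose □q→q is valid. At any x set V(q)={w : Rxw}. Then □q holds at x, so q holds at x, i.e. Rxx.

Yes — defined by □q → q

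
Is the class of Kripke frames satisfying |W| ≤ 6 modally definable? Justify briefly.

If a class were modally definable it would be closed under disjoint unions (Goldblatt–Thomason).
Any modal formula valid on each of 7 disjoint one-world frames is valid on their disjoint union (validity is preserved under disjoint unions). Each one-world frame has |W|=1≤6, but the union has |W|=7.
Hence having at most 6 worlds is not modally definable.

Not modally definable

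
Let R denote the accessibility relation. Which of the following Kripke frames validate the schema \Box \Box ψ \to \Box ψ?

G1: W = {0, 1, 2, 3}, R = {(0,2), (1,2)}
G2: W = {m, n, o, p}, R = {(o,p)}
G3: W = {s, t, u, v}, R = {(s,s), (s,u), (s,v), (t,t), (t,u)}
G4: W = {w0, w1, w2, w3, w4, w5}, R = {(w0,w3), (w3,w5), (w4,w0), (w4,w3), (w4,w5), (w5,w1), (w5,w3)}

G3

This is the axiom for density; its first-order frame correspondent is \forall x \forall y (Rxy \to \exists z (Rxz \wedge Rzy)).
G1: fails — R12 but no z with R1z and Rz2.
G2: fails — Rop but no z with Roz and Rzp.
G3: holds.
G4: fails — Rw3w5 but no z with Rw3z and Rzw5.
Valid on: G3.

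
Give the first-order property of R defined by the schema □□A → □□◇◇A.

∀x ∀z (xR²z → ∃w (xR²w ∧ zR²w))

This is a Sahlqvist (Geach-type) schema ◇^0□^2A → □^2◇^2A.
Minimal-valuation argument: fix x; take any y with xR^0y and any z with xR^2z. Set V(A) to the set of worlds R-reachable from y in exactly 2 steps. Then □^2A holds at y, so the antecedent holds at x; validity forces ◇^2A at z, giving a w with zR^2w and yR^2w.
First-order correspondent: ∀x ∀z (xR²z → ∃w (xR²w ∧ zR²w)).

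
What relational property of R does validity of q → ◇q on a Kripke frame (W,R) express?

This is frame-equivalent to □q → q (substitute ¬q for q and contrapose).
Suppose □q→q is valid. At any x set V(q)={w : Rxw}. Then □q holds at x, so q holds at x, i.e. Rxx.
Conversely, any frame satisfying ∀x Rxx validates the schema.
Frame condition: ∀x Rxx.

reflexivity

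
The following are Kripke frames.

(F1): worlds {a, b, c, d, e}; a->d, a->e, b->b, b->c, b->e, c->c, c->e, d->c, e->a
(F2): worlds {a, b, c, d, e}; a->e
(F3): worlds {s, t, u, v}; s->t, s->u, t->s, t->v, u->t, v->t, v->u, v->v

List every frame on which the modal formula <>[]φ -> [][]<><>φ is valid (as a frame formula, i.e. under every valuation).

Frame correspondent (Sahlqvist): forall x forall y forall z ((xRy & x R^2 z) -> exists w (yRw & z R^2 w)) — i.e. a generalized confluence (Geach) condition.
(F1): fails — bRe, bR²e but no w with eRw and eR²w.
(F2): ✓.
(F3): fails — tRs, tR²u but no w with sRw and uR²w.
Valid on: (F2).

(F2)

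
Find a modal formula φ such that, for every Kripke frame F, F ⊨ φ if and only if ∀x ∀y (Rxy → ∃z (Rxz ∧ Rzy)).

□□s → □s

The condition is density. The C4 schema □□s → □s defines it.
Suppose □□s→□s is valid. Take Rxy and set V(s)={w : xR²w}. Then □□s at x, so □s at x, so s at y, i.e. ∃z(Rxz∧Rzy).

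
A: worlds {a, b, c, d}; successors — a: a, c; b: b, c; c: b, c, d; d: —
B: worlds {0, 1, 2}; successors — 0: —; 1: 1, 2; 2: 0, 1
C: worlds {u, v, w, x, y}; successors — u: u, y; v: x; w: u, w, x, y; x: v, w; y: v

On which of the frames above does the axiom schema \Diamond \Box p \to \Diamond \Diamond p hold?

C

Frame correspondent (Sahlqvist): \forall x \forall y (xRy \to \exists w (yRw \wedge x R^2 w)) — i.e. a generalized confluence (Geach) condition.
A: fails — cRd but no w with dRw and cR²w.
B: fails — 2R0 but no w with 0Rw and 2R²w.
C: satisfies the condition.
Valid on: C.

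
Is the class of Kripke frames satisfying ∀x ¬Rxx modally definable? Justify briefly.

Modal frame validity is preserved under surjective bounded morphisms.
The 5-cycle (worlds 0,1,2,3,4 with 0→1→2→3→4→0) is irreflexive, and the map sending every world to a single reflexive point • is a surjective bounded morphism (forth: every edge maps to (•,•); back: every world has a successor). So any modal formula valid on the 5-cycle is also valid on the reflexive point, which is not irreflexive.
Hence irreflexivity is not modally definable.

No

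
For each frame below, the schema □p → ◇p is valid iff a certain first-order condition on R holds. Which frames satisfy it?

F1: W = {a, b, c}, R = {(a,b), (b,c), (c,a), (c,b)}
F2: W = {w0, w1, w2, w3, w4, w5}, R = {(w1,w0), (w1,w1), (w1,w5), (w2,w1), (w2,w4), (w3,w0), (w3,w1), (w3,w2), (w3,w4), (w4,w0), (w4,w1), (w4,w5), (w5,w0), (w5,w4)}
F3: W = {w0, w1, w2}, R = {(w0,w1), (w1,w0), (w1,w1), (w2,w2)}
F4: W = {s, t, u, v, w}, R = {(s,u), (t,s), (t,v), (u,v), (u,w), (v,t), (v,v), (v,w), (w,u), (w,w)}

The schema corresponds to seriality: ∀x ∃y Rxy.
F1: satisfies the condition.
F2: fails — world w0 has no successor.
F3: satisfies the condition.
F4: satisfies the condition.

F1, F3, F4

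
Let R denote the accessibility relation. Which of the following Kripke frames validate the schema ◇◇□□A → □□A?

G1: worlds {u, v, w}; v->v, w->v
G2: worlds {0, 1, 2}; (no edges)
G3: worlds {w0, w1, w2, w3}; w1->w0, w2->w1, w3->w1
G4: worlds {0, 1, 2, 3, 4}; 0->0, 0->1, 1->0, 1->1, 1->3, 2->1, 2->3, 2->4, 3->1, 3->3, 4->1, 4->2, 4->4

This is the axiom for a generalized confluence (Geach) condition; its first-order frame correspondent is ∀x ∀y ∀z ((xR²y ∧ xR²z) → ∃w (yR²w ∧ z = w)).
G1: condition met.
G2: condition met.
G3: fails — w2R²w0, w2R²w0 but no w with w0R²w and w0=w.
G4: fails — 2R²0, 2R²2 but no w with 0R²w and 2=w.

G1, G2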